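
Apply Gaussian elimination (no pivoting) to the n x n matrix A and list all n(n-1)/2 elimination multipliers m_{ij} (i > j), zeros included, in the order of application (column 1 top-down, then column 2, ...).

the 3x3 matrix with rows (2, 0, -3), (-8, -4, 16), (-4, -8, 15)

multipliers: -4, -2, 2

Forward elimination:
R2 <- R2 - (-4)*R1:  [  0  -4   4 ]
R3 <- R3 - (-2)*R1:  [  0  -8   9 ]
R3 <- R3 - (2)*R2:  [ 0  0  1 ]
Multipliers (in order of application): m_{21} = -4, m_{31} = -2, m_{32} = 2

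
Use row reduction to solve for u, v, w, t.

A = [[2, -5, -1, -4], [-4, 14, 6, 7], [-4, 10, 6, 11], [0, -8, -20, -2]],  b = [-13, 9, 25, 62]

Forward elimination on [A|b]:
R2 <- R2 - (-2)*R1:  [   0    4    4   -1  -17 ]
R3 <- R3 - (-2)*R1:  [  0   0   4   3  -1 ]
R4 <- R4 - (-2)*R2:  [   0    0  -12   -4   28 ]
R4 <- R4 - (-3)*R3:  [  0   0   0   5  25 ]
Row echelon form:
[ 2  -5  -1  -4  |  -13 ]
[ 0   4   4  -1  |  -17 ]
[ 0   0   4   3  |   -1 ]
[ 0   0   0   5  |   25 ]
Back-substitution:
t = (25) / 5 = 5
w = (-1 - (3)*(5)) / 4 = -4
v = (-17 - (4)*(-4) - (-1)*(5)) / 4 = 1
u = (-13 - (-5)*(1) - (-1)*(-4) - (-4)*(5)) / 2 = 4

(4, 1, -4, 5)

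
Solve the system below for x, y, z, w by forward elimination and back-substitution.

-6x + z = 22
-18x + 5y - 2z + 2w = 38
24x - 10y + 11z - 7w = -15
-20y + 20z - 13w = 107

(-3, -2, 4, 1)

Forward elimination on [A|b]:
R2 <- R2 - (3)*R1:  [   0    5   -5    2  -28 ]
R3 <- R3 - (-4)*R1:  [   0  -10   15   -7   73 ]
R3 <- R3 - (-2)*R2:  [  0   0   5  -3  17 ]
R4 <- R4 - (-4)*R2:  [  0   0   0  -5  -5 ]
Row echelon form:
[ -6  0   1   0  |   22 ]
[  0  5  -5   2  |  -28 ]
[  0  0   5  -3  |   17 ]
[  0  0   0  -5  |   -5 ]
Back-substitution:
w = (-5) / -5 = 1
z = (17 - (-3)*(1)) / 5 = 4
y = (-28 - (-5)*(4) - (2)*(1)) / 5 = -2
x = (22 - (1)*(4)) / -6 = -3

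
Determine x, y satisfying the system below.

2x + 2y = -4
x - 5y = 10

(0, -2)

Forward elimination on [A|b]:
R2 <- R2 - (1/2)*R1:  [  0  -6  12 ]
Row echelon form:
[ 2   2  |  -4 ]
[ 0  -6  |  12 ]
Back-substitution:
y = (12) / -6 = -2
x = (-4 - (2)*(-2)) / 2 = 0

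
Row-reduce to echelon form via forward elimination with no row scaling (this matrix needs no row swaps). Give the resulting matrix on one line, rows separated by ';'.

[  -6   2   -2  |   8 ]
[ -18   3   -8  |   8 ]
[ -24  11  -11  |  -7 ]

REF = [-6 2 -2 8; 0 -3 -2 -16; 0 0 -5 -55]

Forward elimination:
R2 <- R2 - (3)*R1:  [   0   -3   -2  -16 ]
R3 <- R3 - (4)*R1:  [   0    3   -3  -39 ]
R3 <- R3 - (-1)*R2:  [   0    0   -5  -55 ]
Row echelon form:
[ -6   2  -2  |    8 ]
[  0  -3  -2  |  -16 ]
[  0   0  -5  |  -55 ]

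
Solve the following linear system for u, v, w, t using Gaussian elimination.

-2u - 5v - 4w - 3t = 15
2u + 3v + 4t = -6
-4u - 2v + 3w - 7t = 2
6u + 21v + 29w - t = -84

Forward elimination on [A|b]:
R2 <- R2 - (-1)*R1:  [  0  -2  -4   1   9 ]
R3 <- R3 - (2)*R1:  [   0    8   11   -1  -28 ]
R4 <- R4 - (-3)*R1:  [   0    6   17  -10  -39 ]
R3 <- R3 - (-4)*R2:  [  0   0  -5   3   8 ]
R4 <- R4 - (-3)*R2:  [   0    0    5   -7  -12 ]
R4 <- R4 - (-1)*R3:  [  0   0   0  -4  -4 ]
Row echelon form:
[ -2  -5  -4  -3  |  15 ]
[  0  -2  -4   1  |   9 ]
[  0   0  -5   3  |   8 ]
[  0   0   0  -4  |  -4 ]
Back-substitution:
t = (-4) / -4 = 1
w = (8 - (3)*(1)) / -5 = -1
v = (9 - (-4)*(-1) - (1)*(1)) / -2 = -2
u = (15 - (-5)*(-2) - (-4)*(-1) - (-3)*(1)) / -2 = -2

(-2, -2, -1, 1)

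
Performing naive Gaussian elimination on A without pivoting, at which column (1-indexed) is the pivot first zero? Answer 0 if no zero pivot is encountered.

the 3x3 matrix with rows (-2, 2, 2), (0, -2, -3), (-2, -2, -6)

Naive forward elimination:
R3 <- R3 - (1)*R1:  [  0  -4  -8 ]
R3 <- R3 - (2)*R2:  [  0   0  -2 ]
All pivots nonzero; naive elimination completes without hitting a zero pivot.

first zero-pivot column = 0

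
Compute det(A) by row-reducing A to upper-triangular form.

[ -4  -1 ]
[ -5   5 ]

det(A) = -25

Forward elimination:
R2 <- R2 - (5/4)*R1:  [    0  25/4 ]
Upper-triangular form:
[ -4    -1 ]
[  0  25/4 ]
det(A) = (-1)^0 * (-4) * (25/4) = -25  (0 row swaps -> sign +1)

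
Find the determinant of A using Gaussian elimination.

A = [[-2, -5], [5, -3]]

det(A) = 31

Forward elimination:
R2 <- R2 - (-5/2)*R1:  [     0  -31/2 ]
Upper-triangular form:
[ -2     -5 ]
[  0  -31/2 ]
det(A) = (-1)^0 * (-2) * (-31/2) = 31  (0 row swaps -> sign +1)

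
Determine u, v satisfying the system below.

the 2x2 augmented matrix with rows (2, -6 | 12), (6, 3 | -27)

Forward elimination on [A|b]:
R2 <- R2 - (3)*R1:  [   0   21  -63 ]
Row echelon form:
[ 2  -6  |   12 ]
[ 0  21  |  -63 ]
Back-substitution:
v = (-63) / 21 = -3
u = (12 - (-6)*(-3)) / 2 = -3

(-3, -3)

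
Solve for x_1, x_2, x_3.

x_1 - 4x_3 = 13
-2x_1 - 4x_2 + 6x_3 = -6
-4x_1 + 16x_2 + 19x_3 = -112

Forward elimination on [A|b]:
R2 <- R2 - (-2)*R1:  [  0  -4  -2  20 ]
R3 <- R3 - (-4)*R1:  [   0   16    3  -60 ]
R3 <- R3 - (-4)*R2:  [  0   0  -5  20 ]
Row echelon form:
[ 1   0  -4  |  13 ]
[ 0  -4  -2  |  20 ]
[ 0   0  -5  |  20 ]
Back-substitution:
x_3 = (20) / -5 = -4
x_2 = (20 - (-2)*(-4)) / -4 = -3
x_1 = (13 - (-4)*(-4)) / 1 = -3

(-3, -3, -4)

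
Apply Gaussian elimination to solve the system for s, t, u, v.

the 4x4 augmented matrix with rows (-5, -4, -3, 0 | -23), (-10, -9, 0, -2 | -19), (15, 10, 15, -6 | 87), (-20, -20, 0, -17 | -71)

(4, -3, 5, 3)

Forward elimination on [A|b]:
R2 <- R2 - (2)*R1:  [  0  -1   6  -2  27 ]
R3 <- R3 - (-3)*R1:  [  0  -2   6  -6  18 ]
R4 <- R4 - (4)*R1:  [   0   -4   12  -17   21 ]
R3 <- R3 - (2)*R2:  [   0    0   -6   -2  -36 ]
R4 <- R4 - (4)*R2:  [   0    0  -12   -9  -87 ]
R4 <- R4 - (2)*R3:  [   0    0    0   -5  -15 ]
Row echelon form:
[ -5  -4  -3   0  |  -23 ]
[  0  -1   6  -2  |   27 ]
[  0   0  -6  -2  |  -36 ]
[  0   0   0  -5  |  -15 ]
Back-substitution:
v = (-15) / -5 = 3
u = (-36 - (-2)*(3)) / -6 = 5
t = (27 - (6)*(5) - (-2)*(3)) / -1 = -3
s = (-23 - (-4)*(-3) - (-3)*(5)) / -5 = 4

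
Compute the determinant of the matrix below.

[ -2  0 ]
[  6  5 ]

det(A) = -10

Forward elimination:
R2 <- R2 - (-3)*R1:  [ 0  5 ]
Upper-triangular form:
[ -2  0 ]
[  0  5 ]
det(A) = (-1)^0 * (-2) * (5) = -10  (0 row swaps -> sign +1)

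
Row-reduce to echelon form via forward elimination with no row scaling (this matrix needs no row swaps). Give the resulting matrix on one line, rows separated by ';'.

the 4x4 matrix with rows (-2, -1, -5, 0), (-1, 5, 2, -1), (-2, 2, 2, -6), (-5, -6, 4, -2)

REF = [-2 -1 -5 0; 0 11/2 9/2 -1; 0 0 50/11 -60/11; 0 0 0 103/5]

Forward elimination:
R2 <- R2 - (1/2)*R1:  [    0  11/2   9/2    -1 ]
R3 <- R3 - (1)*R1:  [  0   3   7  -6 ]
R4 <- R4 - (5/2)*R1:  [    0  -7/2  33/2    -2 ]
R3 <- R3 - (6/11)*R2:  [      0       0   50/11  -60/11 ]
R4 <- R4 - (-7/11)*R2:  [      0       0  213/11  -29/11 ]
R4 <- R4 - (213/50)*R3:  [     0      0      0  103/5 ]
Row echelon form:
[ -2    -1     -5       0 ]
[  0  11/2    9/2      -1 ]
[  0     0  50/11  -60/11 ]
[  0     0      0   103/5 ]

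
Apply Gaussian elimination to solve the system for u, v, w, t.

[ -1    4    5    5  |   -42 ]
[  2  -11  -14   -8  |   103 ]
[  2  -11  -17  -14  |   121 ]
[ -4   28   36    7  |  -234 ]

(2, -5, -2, -2)

Forward elimination on [A|b]:
R2 <- R2 - (-2)*R1:  [  0  -3  -4   2  19 ]
R3 <- R3 - (-2)*R1:  [  0  -3  -7  -4  37 ]
R4 <- R4 - (4)*R1:  [   0   12   16  -13  -66 ]
R3 <- R3 - (1)*R2:  [  0   0  -3  -6  18 ]
R4 <- R4 - (-4)*R2:  [  0   0   0  -5  10 ]
Row echelon form:
[ -1   4   5   5  |  -42 ]
[  0  -3  -4   2  |   19 ]
[  0   0  -3  -6  |   18 ]
[  0   0   0  -5  |   10 ]
Back-substitution:
t = (10) / -5 = -2
w = (18 - (-6)*(-2)) / -3 = -2
v = (19 - (-4)*(-2) - (2)*(-2)) / -3 = -5
u = (-42 - (4)*(-5) - (5)*(-2) - (5)*(-2)) / -1 = 2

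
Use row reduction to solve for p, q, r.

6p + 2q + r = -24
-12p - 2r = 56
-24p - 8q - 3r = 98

(-5, 2, 2)

Forward elimination on [A|b]:
R2 <- R2 - (-2)*R1:  [ 0  4  0  8 ]
R3 <- R3 - (-4)*R1:  [ 0  0  1  2 ]
Row echelon form:
[ 6  2  1  |  -24 ]
[ 0  4  0  |    8 ]
[ 0  0  1  |    2 ]
Back-substitution:
r = (2) / 1 = 2
q = (8) / 4 = 2
p = (-24 - (2)*(2) - (1)*(2)) / 6 = -5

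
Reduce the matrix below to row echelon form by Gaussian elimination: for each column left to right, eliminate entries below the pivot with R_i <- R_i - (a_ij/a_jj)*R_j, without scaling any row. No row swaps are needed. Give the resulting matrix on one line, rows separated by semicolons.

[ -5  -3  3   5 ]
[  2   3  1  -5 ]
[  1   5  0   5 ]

Forward elimination:
R2 <- R2 - (-2/5)*R1:  [    0   9/5  11/5    -3 ]
R3 <- R3 - (-1/5)*R1:  [    0  22/5   3/5     6 ]
R3 <- R3 - (22/9)*R2:  [     0      0  -43/9   40/3 ]
Row echelon form:
[ -5   -3      3     5 ]
[  0  9/5   11/5    -3 ]
[  0    0  -43/9  40/3 ]

REF = [-5 -3 3 5; 0 9/5 11/5 -3; 0 0 -43/9 40/3]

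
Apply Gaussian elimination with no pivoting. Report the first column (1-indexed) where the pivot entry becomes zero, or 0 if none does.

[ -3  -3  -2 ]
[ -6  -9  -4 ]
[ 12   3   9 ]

first zero-pivot column = 0

Naive forward elimination:
R2 <- R2 - (2)*R1:  [  0  -3   0 ]
R3 <- R3 - (-4)*R1:  [  0  -9   1 ]
R3 <- R3 - (3)*R2:  [ 0  0  1 ]
All pivots nonzero; naive elimination completes without hitting a zero pivot.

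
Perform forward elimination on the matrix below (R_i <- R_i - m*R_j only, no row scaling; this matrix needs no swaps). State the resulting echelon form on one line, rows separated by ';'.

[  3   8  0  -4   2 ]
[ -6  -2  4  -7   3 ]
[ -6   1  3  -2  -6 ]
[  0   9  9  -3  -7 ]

REF = [3 8 0 -4 2; 0 14 4 -15 7; 0 0 -13/7 115/14 -21/2; 0 0 0 456/13 -622/13]

Forward elimination:
R2 <- R2 - (-2)*R1:  [   0   14    4  -15    7 ]
R3 <- R3 - (-2)*R1:  [   0   17    3  -10   -2 ]
R3 <- R3 - (17/14)*R2:  [      0       0   -13/7  115/14   -21/2 ]
R4 <- R4 - (9/14)*R2:  [     0      0   45/7  93/14  -23/2 ]
R4 <- R4 - (-45/13)*R3:  [       0        0        0   456/13  -622/13 ]
Row echelon form:
[ 3   8      0      -4        2 ]
[ 0  14      4     -15        7 ]
[ 0   0  -13/7  115/14    -21/2 ]
[ 0   0      0  456/13  -622/13 ]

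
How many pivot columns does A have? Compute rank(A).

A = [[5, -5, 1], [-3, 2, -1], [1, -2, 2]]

rank(A) = 3

Row reduction:
R2 <- R2 - (-3/5)*R1:  [    0    -1  -2/5 ]
R3 <- R3 - (1/5)*R1:  [   0   -1  9/5 ]
R3 <- R3 - (1)*R2:  [    0     0  11/5 ]
Row echelon form:
[ 5  -5     1 ]
[ 0  -1  -2/5 ]
[ 0   0  11/5 ]
Nonzero rows / pivot columns: 3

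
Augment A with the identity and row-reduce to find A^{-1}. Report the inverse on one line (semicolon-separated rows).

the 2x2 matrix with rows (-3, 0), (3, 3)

inverse = [-1/3 0; 1/3 1/3]

Gauss-Jordan on [A | I]:
R1 <- (1/-3)*R1:  [    1     0  |  -1/3     0 ]
R2 <- R2 - (3)*R1:  [ 0  3  |  1  1 ]
R2 <- (1/3)*R2:  [   0    1  |  1/3  1/3 ]
Right block of [I | A^{-1}] is the inverse:
[ -1/3    0 ]
[  1/3  1/3 ]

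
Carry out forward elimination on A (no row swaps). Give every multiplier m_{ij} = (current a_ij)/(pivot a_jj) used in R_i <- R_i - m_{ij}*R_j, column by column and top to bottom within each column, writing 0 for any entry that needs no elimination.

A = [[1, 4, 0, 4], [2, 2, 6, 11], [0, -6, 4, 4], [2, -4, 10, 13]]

Forward elimination:
R2 <- R2 - (2)*R1:  [  0  -6   6   3 ]
R3: entry in column 1 is already 0 -> m_{31} = 0 (no row operation needed)
R4 <- R4 - (2)*R1:  [   0  -12   10    5 ]
R3 <- R3 - (1)*R2:  [  0   0  -2   1 ]
R4 <- R4 - (2)*R2:  [  0   0  -2  -1 ]
R4 <- R4 - (1)*R3:  [  0   0   0  -2 ]
Multipliers (in order of application): m_{21} = 2, m_{31} = 0, m_{41} = 2, m_{32} = 1, m_{42} = 2, m_{43} = 1

multipliers: 2, 0, 2, 1, 2, 1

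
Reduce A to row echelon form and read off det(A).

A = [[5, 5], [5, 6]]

det(A) = 5

Forward elimination:
R2 <- R2 - (1)*R1:  [ 0  1 ]
Upper-triangular form:
[ 5  5 ]
[ 0  1 ]
det(A) = (-1)^0 * (5) * (1) = 5  (0 row swaps -> sign +1)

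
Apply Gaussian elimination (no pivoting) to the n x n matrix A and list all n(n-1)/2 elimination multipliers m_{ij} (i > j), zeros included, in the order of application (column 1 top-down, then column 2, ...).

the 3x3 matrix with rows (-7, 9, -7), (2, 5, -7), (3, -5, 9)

multipliers: -2/7, -3/7, -8/53

Forward elimination:
R2 <- R2 - (-2/7)*R1:  [    0  53/7    -9 ]
R3 <- R3 - (-3/7)*R1:  [    0  -8/7     6 ]
R3 <- R3 - (-8/53)*R2:  [      0       0  246/53 ]
Multipliers (in order of application): m_{21} = -2/7, m_{31} = -3/7, m_{32} = -8/53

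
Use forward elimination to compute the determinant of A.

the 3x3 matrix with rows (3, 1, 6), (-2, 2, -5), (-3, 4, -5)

det(A) = 23

Forward elimination:
R2 <- R2 - (-2/3)*R1:  [   0  8/3   -1 ]
R3 <- R3 - (-1)*R1:  [ 0  5  1 ]
R3 <- R3 - (15/8)*R2:  [    0     0  23/8 ]
Upper-triangular form:
[ 3    1     6 ]
[ 0  8/3    -1 ]
[ 0    0  23/8 ]
det(A) = (-1)^0 * (3) * (8/3) * (23/8) = 23  (0 row swaps -> sign +1)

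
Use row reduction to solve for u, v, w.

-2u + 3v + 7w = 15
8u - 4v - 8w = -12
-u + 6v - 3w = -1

(1, 1, 2)

Forward elimination on [A|b]:
R2 <- R2 - (-4)*R1:  [  0   8  20  48 ]
R3 <- R3 - (1/2)*R1:  [     0    9/2  -13/2  -17/2 ]
R3 <- R3 - (9/16)*R2:  [     0      0  -71/4  -71/2 ]
Row echelon form:
[ -2  3      7  |     15 ]
[  0  8     20  |     48 ]
[  0  0  -71/4  |  -71/2 ]
Back-substitution:
w = (-71/2) / (-71/4) = 2
v = (48 - (20)*(2)) / 8 = 1
u = (15 - (3)*(1) - (7)*(2)) / -2 = 1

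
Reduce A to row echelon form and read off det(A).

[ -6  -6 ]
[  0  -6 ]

det(A) = 36

Forward elimination:
Upper-triangular form:
[ -6  -6 ]
[  0  -6 ]
det(A) = (-1)^0 * (-6) * (-6) = 36  (0 row swaps -> sign +1)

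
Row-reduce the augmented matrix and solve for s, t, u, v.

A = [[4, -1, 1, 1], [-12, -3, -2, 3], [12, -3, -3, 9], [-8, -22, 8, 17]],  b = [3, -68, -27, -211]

(3, 5, 1, -5)

Forward elimination on [A|b]:
R2 <- R2 - (-3)*R1:  [   0   -6    1    6  -59 ]
R3 <- R3 - (3)*R1:  [   0    0   -6    6  -36 ]
R4 <- R4 - (-2)*R1:  [    0   -24    10    19  -205 ]
R4 <- R4 - (4)*R2:  [  0   0   6  -5  31 ]
R4 <- R4 - (-1)*R3:  [  0   0   0   1  -5 ]
Row echelon form:
[ 4  -1   1  1  |    3 ]
[ 0  -6   1  6  |  -59 ]
[ 0   0  -6  6  |  -36 ]
[ 0   0   0  1  |   -5 ]
Back-substitution:
v = (-5) / 1 = -5
u = (-36 - (6)*(-5)) / -6 = 1
t = (-59 - (1)*(1) - (6)*(-5)) / -6 = 5
s = (3 - (-1)*(5) - (1)*(1) - (1)*(-5)) / 4 = 3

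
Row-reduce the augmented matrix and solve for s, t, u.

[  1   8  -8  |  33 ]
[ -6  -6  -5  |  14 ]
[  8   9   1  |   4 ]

Forward elimination on [A|b]:
R2 <- R2 - (-6)*R1:  [   0   42  -53  212 ]
R3 <- R3 - (8)*R1:  [    0   -55    65  -260 ]
R3 <- R3 - (-55/42)*R2:  [       0        0  -185/42   370/21 ]
Row echelon form:
[ 1   8       -8  |      33 ]
[ 0  42      -53  |     212 ]
[ 0   0  -185/42  |  370/21 ]
Back-substitution:
u = (370/21) / (-185/42) = -4
t = (212 - (-53)*(-4)) / 42 = 0
s = (33 - (8)*(0) - (-8)*(-4)) / 1 = 1

(1, 0, -4)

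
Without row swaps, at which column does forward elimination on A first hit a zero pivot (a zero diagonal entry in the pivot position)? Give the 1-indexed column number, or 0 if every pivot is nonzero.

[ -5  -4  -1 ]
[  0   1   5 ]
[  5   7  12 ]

first zero-pivot column = 0

Naive forward elimination:
R3 <- R3 - (-1)*R1:  [  0   3  11 ]
R3 <- R3 - (3)*R2:  [  0   0  -4 ]
All pivots nonzero; naive elimination completes without hitting a zero pivot.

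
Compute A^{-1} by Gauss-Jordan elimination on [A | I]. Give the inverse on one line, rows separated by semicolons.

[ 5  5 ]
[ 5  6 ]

inverse = [6/5 -1; -1 1]

Gauss-Jordan on [A | I]:
R1 <- (1/5)*R1:  [   1    1  |  1/5    0 ]
R2 <- R2 - (5)*R1:  [  0   1  |  -1   1 ]
R1 <- R1 - (1)*R2:  [   1    0  |  6/5   -1 ]
Right block of [I | A^{-1}] is the inverse:
[ 6/5  -1 ]
[  -1   1 ]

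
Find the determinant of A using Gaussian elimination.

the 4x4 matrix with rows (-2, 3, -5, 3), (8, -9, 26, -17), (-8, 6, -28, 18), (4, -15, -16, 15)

Forward elimination:
R2 <- R2 - (-4)*R1:  [  0   3   6  -5 ]
R3 <- R3 - (4)*R1:  [  0  -6  -8   6 ]
R4 <- R4 - (-2)*R1:  [   0   -9  -26   21 ]
R3 <- R3 - (-2)*R2:  [  0   0   4  -4 ]
R4 <- R4 - (-3)*R2:  [  0   0  -8   6 ]
R4 <- R4 - (-2)*R3:  [  0   0   0  -2 ]
Upper-triangular form:
[ -2  3  -5   3 ]
[  0  3   6  -5 ]
[  0  0   4  -4 ]
[  0  0   0  -2 ]
det(A) = (-1)^0 * (-2) * (3) * (4) * (-2) = 48  (0 row swaps -> sign +1)

det(A) = 48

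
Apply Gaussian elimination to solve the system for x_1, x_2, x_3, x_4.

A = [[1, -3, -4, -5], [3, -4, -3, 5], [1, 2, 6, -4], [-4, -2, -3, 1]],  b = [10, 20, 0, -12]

Forward elimination on [A|b]:
R2 <- R2 - (3)*R1:  [   0    5    9   20  -10 ]
R3 <- R3 - (1)*R1:  [   0    5   10    1  -10 ]
R4 <- R4 - (-4)*R1:  [   0  -14  -19  -19   28 ]
R3 <- R3 - (1)*R2:  [   0    0    1  -19    0 ]
R4 <- R4 - (-14/5)*R2:  [    0     0  31/5    37     0 ]
R4 <- R4 - (31/5)*R3:  [     0      0      0  774/5      0 ]
Row echelon form:
[ 1  -3  -4     -5  |   10 ]
[ 0   5   9     20  |  -10 ]
[ 0   0   1    -19  |    0 ]
[ 0   0   0  774/5  |    0 ]
Back-substitution:
x_4 = (0) / (774/5) = 0
x_3 = (0 - (-19)*(0)) / 1 = 0
x_2 = (-10 - (9)*(0) - (20)*(0)) / 5 = -2
x_1 = (10 - (-3)*(-2) - (-4)*(0) - (-5)*(0)) / 1 = 4

(4, -2, 0, 0)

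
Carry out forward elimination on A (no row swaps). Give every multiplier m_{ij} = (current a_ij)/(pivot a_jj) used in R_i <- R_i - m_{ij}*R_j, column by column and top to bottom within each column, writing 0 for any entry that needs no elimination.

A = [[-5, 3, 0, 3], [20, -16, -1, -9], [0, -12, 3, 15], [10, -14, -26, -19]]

Forward elimination:
R2 <- R2 - (-4)*R1:  [  0  -4  -1   3 ]
R3: entry in column 1 is already 0 -> m_{31} = 0 (no row operation needed)
R4 <- R4 - (-2)*R1:  [   0   -8  -26  -13 ]
R3 <- R3 - (3)*R2:  [ 0  0  6  6 ]
R4 <- R4 - (2)*R2:  [   0    0  -24  -19 ]
R4 <- R4 - (-4)*R3:  [ 0  0  0  5 ]
Multipliers (in order of application): m_{21} = -4, m_{31} = 0, m_{41} = -2, m_{32} = 3, m_{42} = 2, m_{43} = -4

multipliers: -4, 0, -2, 3, 2, -4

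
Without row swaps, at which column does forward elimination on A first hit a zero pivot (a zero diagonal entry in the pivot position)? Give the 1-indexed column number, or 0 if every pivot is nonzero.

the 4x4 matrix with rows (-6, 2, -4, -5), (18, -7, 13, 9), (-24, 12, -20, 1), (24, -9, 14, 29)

first zero-pivot column = 3

Naive forward elimination:
R2 <- R2 - (-3)*R1:  [  0  -1   1  -6 ]
R3 <- R3 - (4)*R1:  [  0   4  -4  21 ]
R4 <- R4 - (-4)*R1:  [  0  -1  -2   9 ]
R3 <- R3 - (-4)*R2:  [  0   0   0  -3 ]
R4 <- R4 - (1)*R2:  [  0   0  -3  15 ]
Matrix at this point:
[ -6   2  -4  -5 ]
[  0  -1   1  -6 ]
[  0   0   0  -3 ]
[  0   0  -3  15 ]
Pivot entry (3,3) is zero but row 4 has -3 in column 3 -> naive elimination stops; a row interchange (e.g. R3 <-> R4) would be required here.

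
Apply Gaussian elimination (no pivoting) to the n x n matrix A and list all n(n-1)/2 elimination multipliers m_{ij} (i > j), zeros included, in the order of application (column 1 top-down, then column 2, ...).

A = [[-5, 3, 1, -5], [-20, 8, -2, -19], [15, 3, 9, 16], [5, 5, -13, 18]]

Forward elimination:
R2 <- R2 - (4)*R1:  [  0  -4  -6   1 ]
R3 <- R3 - (-3)*R1:  [  0  12  12   1 ]
R4 <- R4 - (-1)*R1:  [   0    8  -12   13 ]
R3 <- R3 - (-3)*R2:  [  0   0  -6   4 ]
R4 <- R4 - (-2)*R2:  [   0    0  -24   15 ]
R4 <- R4 - (4)*R3:  [  0   0   0  -1 ]
Multipliers (in order of application): m_{21} = 4, m_{31} = -3, m_{41} = -1, m_{32} = -3, m_{42} = -2, m_{43} = 4

multipliers: 4, -3, -1, -3, -2, 4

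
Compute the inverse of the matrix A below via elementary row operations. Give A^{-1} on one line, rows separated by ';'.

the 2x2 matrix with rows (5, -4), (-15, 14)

inverse = [7/5 2/5; 3/2 1/2]

Gauss-Jordan on [A | I]:
R1 <- (1/5)*R1:  [    1  -4/5  |   1/5     0 ]
R2 <- R2 - (-15)*R1:  [ 0  2  |  3  1 ]
R2 <- (1/2)*R2:  [   0    1  |  3/2  1/2 ]
R1 <- R1 - (-4/5)*R2:  [   1    0  |  7/5  2/5 ]
Right block of [I | A^{-1}] is the inverse:
[ 7/5  2/5 ]
[ 3/2  1/2 ]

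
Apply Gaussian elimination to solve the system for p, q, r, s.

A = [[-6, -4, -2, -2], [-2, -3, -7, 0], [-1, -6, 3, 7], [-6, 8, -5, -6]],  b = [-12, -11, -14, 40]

(-2, 5, 0, 2)

Forward elimination on [A|b]:
R2 <- R2 - (1/3)*R1:  [     0   -5/3  -19/3    2/3     -7 ]
R3 <- R3 - (1/6)*R1:  [     0  -16/3   10/3   22/3    -12 ]
R4 <- R4 - (1)*R1:  [  0  12  -3  -4  52 ]
R3 <- R3 - (16/5)*R2:  [     0      0  118/5   26/5   52/5 ]
R4 <- R4 - (-36/5)*R2:  [      0       0  -243/5     4/5     8/5 ]
R4 <- R4 - (-243/118)*R3:  [       0        0        0   679/59  1358/59 ]
Row echelon form:
[ -6    -4     -2      -2  |      -12 ]
[  0  -5/3  -19/3     2/3  |       -7 ]
[  0     0  118/5    26/5  |     52/5 ]
[  0     0      0  679/59  |  1358/59 ]
Back-substitution:
s = (1358/59) / (679/59) = 2
r = (52/5 - (26/5)*(2)) / (118/5) = 0
q = (-7 - (-19/3)*(0) - (2/3)*(2)) / (-5/3) = 5
p = (-12 - (-4)*(5) - (-2)*(0) - (-2)*(2)) / -6 = -2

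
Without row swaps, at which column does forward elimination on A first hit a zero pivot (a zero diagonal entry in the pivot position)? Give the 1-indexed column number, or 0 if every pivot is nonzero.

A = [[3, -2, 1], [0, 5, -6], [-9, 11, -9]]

first zero-pivot column = 3

Naive forward elimination:
R3 <- R3 - (-3)*R1:  [  0   5  -6 ]
R3 <- R3 - (1)*R2:  [ 0  0  0 ]
Matrix at this point:
[ 3  -2   1 ]
[ 0   5  -6 ]
[ 0   0   0 ]
Pivot entry (3,3) in the last row is zero and there are no rows below to swap with -> zero pivot in column 3 (A is singular).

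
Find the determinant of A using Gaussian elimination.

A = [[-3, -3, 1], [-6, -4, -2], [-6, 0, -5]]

Forward elimination:
R2 <- R2 - (2)*R1:  [  0   2  -4 ]
R3 <- R3 - (2)*R1:  [  0   6  -7 ]
R3 <- R3 - (3)*R2:  [ 0  0  5 ]
Upper-triangular form:
[ -3  -3   1 ]
[  0   2  -4 ]
[  0   0   5 ]
det(A) = (-1)^0 * (-3) * (2) * (5) = -30  (0 row swaps -> sign +1)

det(A) = -30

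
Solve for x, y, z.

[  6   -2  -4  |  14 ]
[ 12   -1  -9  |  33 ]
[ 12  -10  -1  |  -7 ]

Forward elimination on [A|b]:
R2 <- R2 - (2)*R1:  [  0   3  -1   5 ]
R3 <- R3 - (2)*R1:  [   0   -6    7  -35 ]
R3 <- R3 - (-2)*R2:  [   0    0    5  -25 ]
Row echelon form:
[ 6  -2  -4  |   14 ]
[ 0   3  -1  |    5 ]
[ 0   0   5  |  -25 ]
Back-substitution:
z = (-25) / 5 = -5
y = (5 - (-1)*(-5)) / 3 = 0
x = (14 - (-2)*(0) - (-4)*(-5)) / 6 = -1

(-1, 0, -5)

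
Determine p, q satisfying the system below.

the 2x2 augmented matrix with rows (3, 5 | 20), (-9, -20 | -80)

Forward elimination on [A|b]:
R2 <- R2 - (-3)*R1:  [   0   -5  -20 ]
Row echelon form:
[ 3   5  |   20 ]
[ 0  -5  |  -20 ]
Back-substitution:
q = (-20) / -5 = 4
p = (20 - (5)*(4)) / 3 = 0

(0, 4)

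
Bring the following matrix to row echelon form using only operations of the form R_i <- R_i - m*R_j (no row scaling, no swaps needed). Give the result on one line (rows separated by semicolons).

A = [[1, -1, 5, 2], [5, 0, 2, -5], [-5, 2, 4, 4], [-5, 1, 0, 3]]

REF = [1 -1 5 2; 0 5 -23 -15; 0 0 76/5 5; 0 0 0 -89/76]

Forward elimination:
R2 <- R2 - (5)*R1:  [   0    5  -23  -15 ]
R3 <- R3 - (-5)*R1:  [  0  -3  29  14 ]
R4 <- R4 - (-5)*R1:  [  0  -4  25  13 ]
R3 <- R3 - (-3/5)*R2:  [    0     0  76/5     5 ]
R4 <- R4 - (-4/5)*R2:  [    0     0  33/5     1 ]
R4 <- R4 - (33/76)*R3:  [      0       0       0  -89/76 ]
Row echelon form:
[ 1  -1     5       2 ]
[ 0   5   -23     -15 ]
[ 0   0  76/5       5 ]
[ 0   0     0  -89/76 ]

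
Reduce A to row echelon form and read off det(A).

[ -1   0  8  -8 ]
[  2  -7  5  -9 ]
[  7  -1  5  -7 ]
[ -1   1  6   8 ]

Forward elimination:
R2 <- R2 - (-2)*R1:  [   0   -7   21  -25 ]
R3 <- R3 - (-7)*R1:  [   0   -1   61  -63 ]
R4 <- R4 - (1)*R1:  [  0   1  -2  16 ]
R3 <- R3 - (1/7)*R2:  [      0       0      58  -416/7 ]
R4 <- R4 - (-1/7)*R2:  [    0     0     1  87/7 ]
R4 <- R4 - (1/58)*R3:  [        0         0         0  2731/203 ]
Upper-triangular form:
[ -1   0   8        -8 ]
[  0  -7  21       -25 ]
[  0   0  58    -416/7 ]
[  0   0   0  2731/203 ]
det(A) = (-1)^0 * (-1) * (-7) * (58) * (2731/203) = 5462  (0 row swaps -> sign +1)

det(A) = 5462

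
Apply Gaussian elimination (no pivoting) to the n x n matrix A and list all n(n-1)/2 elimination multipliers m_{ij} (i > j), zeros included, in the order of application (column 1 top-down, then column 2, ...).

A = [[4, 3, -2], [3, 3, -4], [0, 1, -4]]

multipliers: 3/4, 0, 4/3

Forward elimination:
R2 <- R2 - (3/4)*R1:  [    0   3/4  -5/2 ]
R3: entry in column 1 is already 0 -> m_{31} = 0 (no row operation needed)
R3 <- R3 - (4/3)*R2:  [    0     0  -2/3 ]
Multipliers (in order of application): m_{21} = 3/4, m_{31} = 0, m_{32} = 4/3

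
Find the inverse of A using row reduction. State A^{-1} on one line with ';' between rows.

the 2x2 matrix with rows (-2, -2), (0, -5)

inverse = [-1/2 1/5; 0 -1/5]

Gauss-Jordan on [A | I]:
R1 <- (1/-2)*R1:  [    1     1  |  -1/2     0 ]
R2 <- (1/-5)*R2:  [    0     1  |     0  -1/5 ]
R1 <- R1 - (1)*R2:  [    1     0  |  -1/2   1/5 ]
Right block of [I | A^{-1}] is the inverse:
[ -1/2   1/5 ]
[    0  -1/5 ]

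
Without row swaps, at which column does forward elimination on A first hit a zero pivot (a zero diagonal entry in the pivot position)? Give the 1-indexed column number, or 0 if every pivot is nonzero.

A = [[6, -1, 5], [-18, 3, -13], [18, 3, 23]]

Naive forward elimination:
R2 <- R2 - (-3)*R1:  [ 0  0  2 ]
R3 <- R3 - (3)*R1:  [ 0  6  8 ]
Matrix at this point:
[ 6  -1  5 ]
[ 0   0  2 ]
[ 0   6  8 ]
Pivot entry (2,2) is zero but row 3 has 6 in column 2 -> naive elimination stops; a row interchange (e.g. R2 <-> R3) would be required here.

first zero-pivot column = 2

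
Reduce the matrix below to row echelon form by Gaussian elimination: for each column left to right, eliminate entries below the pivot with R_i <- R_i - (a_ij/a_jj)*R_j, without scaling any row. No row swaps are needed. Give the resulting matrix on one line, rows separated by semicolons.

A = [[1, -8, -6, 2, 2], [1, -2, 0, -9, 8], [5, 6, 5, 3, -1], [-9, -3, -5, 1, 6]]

REF = [1 -8 -6 2 2; 0 6 6 -11 6; 0 0 -11 232/3 -57; 0 0 0 -397/66 177/11]

Forward elimination:
R2 <- R2 - (1)*R1:  [   0    6    6  -11    6 ]
R3 <- R3 - (5)*R1:  [   0   46   35   -7  -11 ]
R4 <- R4 - (-9)*R1:  [   0  -75  -59   19   24 ]
R3 <- R3 - (23/3)*R2:  [     0      0    -11  232/3    -57 ]
R4 <- R4 - (-25/2)*R2:  [      0       0      16  -237/2      99 ]
R4 <- R4 - (-16/11)*R3:  [       0        0        0  -397/66   177/11 ]
Row echelon form:
[ 1  -8   -6        2       2 ]
[ 0   6    6      -11       6 ]
[ 0   0  -11    232/3     -57 ]
[ 0   0    0  -397/66  177/11 ]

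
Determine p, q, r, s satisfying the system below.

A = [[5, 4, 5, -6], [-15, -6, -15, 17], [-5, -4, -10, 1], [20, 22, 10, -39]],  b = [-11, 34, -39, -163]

Forward elimination on [A|b]:
R2 <- R2 - (-3)*R1:  [  0   6   0  -1   1 ]
R3 <- R3 - (-1)*R1:  [   0    0   -5   -5  -50 ]
R4 <- R4 - (4)*R1:  [    0     6   -10   -15  -119 ]
R4 <- R4 - (1)*R2:  [    0     0   -10   -14  -120 ]
R4 <- R4 - (2)*R3:  [   0    0    0   -4  -20 ]
Row echelon form:
[ 5  4   5  -6  |  -11 ]
[ 0  6   0  -1  |    1 ]
[ 0  0  -5  -5  |  -50 ]
[ 0  0   0  -4  |  -20 ]
Back-substitution:
s = (-20) / -4 = 5
r = (-50 - (-5)*(5)) / -5 = 5
q = (1 - (-1)*(5)) / 6 = 1
p = (-11 - (4)*(1) - (5)*(5) - (-6)*(5)) / 5 = -2

(-2, 1, 5, 5)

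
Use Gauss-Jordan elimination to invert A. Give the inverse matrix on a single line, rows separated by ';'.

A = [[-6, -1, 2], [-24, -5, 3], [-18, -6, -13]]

Gauss-Jordan on [A | I]:
R1 <- (1/-6)*R1:  [    1   1/6  -1/3  |  -1/6     0     0 ]
R2 <- R2 - (-24)*R1:  [  0  -1  -5  |  -4   1   0 ]
R3 <- R3 - (-18)*R1:  [   0   -3  -19  |   -3    0    1 ]
R2 <- (1/-1)*R2:  [  0   1   5  |   4  -1   0 ]
R1 <- R1 - (1/6)*R2:  [    1     0  -7/6  |  -5/6   1/6     0 ]
R3 <- R3 - (-3)*R2:  [  0   0  -4  |   9  -3   1 ]
R3 <- (1/-4)*R3:  [    0     0     1  |  -9/4   3/4  -1/4 ]
R1 <- R1 - (-7/6)*R3:  [      1       0       0  |  -83/24   25/24   -7/24 ]
R2 <- R2 - (5)*R3:  [     0      1      0  |   61/4  -19/4    5/4 ]
Right block of [I | A^{-1}] is the inverse:
[ -83/24  25/24  -7/24 ]
[   61/4  -19/4    5/4 ]
[   -9/4    3/4   -1/4 ]

inverse = [-83/24 25/24 -7/24; 61/4 -19/4 5/4; -9/4 3/4 -1/4]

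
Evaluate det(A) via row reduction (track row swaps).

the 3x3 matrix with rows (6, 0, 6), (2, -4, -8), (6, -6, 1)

Forward elimination:
R2 <- R2 - (1/3)*R1:  [   0   -4  -10 ]
R3 <- R3 - (1)*R1:  [  0  -6  -5 ]
R3 <- R3 - (3/2)*R2:  [  0   0  10 ]
Upper-triangular form:
[ 6   0    6 ]
[ 0  -4  -10 ]
[ 0   0   10 ]
det(A) = (-1)^0 * (6) * (-4) * (10) = -240  (0 row swaps -> sign +1)

det(A) = -240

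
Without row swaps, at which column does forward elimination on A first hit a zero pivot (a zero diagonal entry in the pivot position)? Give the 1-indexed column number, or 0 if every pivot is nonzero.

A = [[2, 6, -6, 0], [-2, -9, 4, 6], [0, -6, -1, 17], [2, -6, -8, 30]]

Naive forward elimination:
R2 <- R2 - (-1)*R1:  [  0  -3  -2   6 ]
R4 <- R4 - (1)*R1:  [   0  -12   -2   30 ]
R3 <- R3 - (2)*R2:  [ 0  0  3  5 ]
R4 <- R4 - (4)*R2:  [ 0  0  6  6 ]
R4 <- R4 - (2)*R3:  [  0   0   0  -4 ]
All pivots nonzero; naive elimination completes without hitting a zero pivot.

first zero-pivot column = 0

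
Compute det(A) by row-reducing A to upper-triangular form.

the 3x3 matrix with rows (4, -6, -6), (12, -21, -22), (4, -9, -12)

det(A) = 24

Forward elimination:
R2 <- R2 - (3)*R1:  [  0  -3  -4 ]
R3 <- R3 - (1)*R1:  [  0  -3  -6 ]
R3 <- R3 - (1)*R2:  [  0   0  -2 ]
Upper-triangular form:
[ 4  -6  -6 ]
[ 0  -3  -4 ]
[ 0   0  -2 ]
det(A) = (-1)^0 * (4) * (-3) * (-2) = 24  (0 row swaps -> sign +1)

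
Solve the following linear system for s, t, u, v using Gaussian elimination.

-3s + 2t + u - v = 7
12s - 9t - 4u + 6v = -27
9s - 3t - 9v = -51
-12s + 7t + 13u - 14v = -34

Forward elimination on [A|b]:
R2 <- R2 - (-4)*R1:  [  0  -1   0   2   1 ]
R3 <- R3 - (-3)*R1:  [   0    3    3  -12  -30 ]
R4 <- R4 - (4)*R1:  [   0   -1    9  -10  -62 ]
R3 <- R3 - (-3)*R2:  [   0    0    3   -6  -27 ]
R4 <- R4 - (1)*R2:  [   0    0    9  -12  -63 ]
R4 <- R4 - (3)*R3:  [  0   0   0   6  18 ]
Row echelon form:
[ -3   2  1  -1  |    7 ]
[  0  -1  0   2  |    1 ]
[  0   0  3  -6  |  -27 ]
[  0   0  0   6  |   18 ]
Back-substitution:
v = (18) / 6 = 3
u = (-27 - (-6)*(3)) / 3 = -3
t = (1 - (2)*(3)) / -1 = 5
s = (7 - (2)*(5) - (1)*(-3) - (-1)*(3)) / -3 = -1

(-1, 5, -3, 3)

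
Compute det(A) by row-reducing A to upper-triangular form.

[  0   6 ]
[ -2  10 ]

det(A) = 12

Forward elimination:
R1 <-> R2   (pivot in column 1 was zero)
[ -2  10 ]
[  0   6 ]
Upper-triangular form:
[ -2  10 ]
[  0   6 ]
det(A) = (-1)^1 * (-2) * (6) = 12  (1 row swap -> sign -1)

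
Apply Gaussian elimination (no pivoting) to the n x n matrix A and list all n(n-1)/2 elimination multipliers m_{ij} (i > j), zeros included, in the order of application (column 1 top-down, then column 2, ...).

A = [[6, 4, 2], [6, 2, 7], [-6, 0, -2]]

multipliers: 1, -1, -2

Forward elimination:
R2 <- R2 - (1)*R1:  [  0  -2   5 ]
R3 <- R3 - (-1)*R1:  [ 0  4  0 ]
R3 <- R3 - (-2)*R2:  [  0   0  10 ]
Multipliers (in order of application): m_{21} = 1, m_{31} = -1, m_{32} = -2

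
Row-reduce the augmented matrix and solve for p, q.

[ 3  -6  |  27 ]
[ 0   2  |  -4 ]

(5, -2)

Forward elimination on [A|b]:
Row echelon form:
[ 3  -6  |  27 ]
[ 0   2  |  -4 ]
Back-substitution:
q = (-4) / 2 = -2
p = (27 - (-6)*(-2)) / 3 = 5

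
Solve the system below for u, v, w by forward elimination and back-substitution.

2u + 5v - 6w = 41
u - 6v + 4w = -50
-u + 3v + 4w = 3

(-4, 5, -4)

Forward elimination on [A|b]:
R2 <- R2 - (1/2)*R1:  [      0   -17/2       7  -141/2 ]
R3 <- R3 - (-1/2)*R1:  [    0  11/2     1  47/2 ]
R3 <- R3 - (-11/17)*R2:  [       0        0    94/17  -376/17 ]
Row echelon form:
[ 2      5     -6  |       41 ]
[ 0  -17/2      7  |   -141/2 ]
[ 0      0  94/17  |  -376/17 ]
Back-substitution:
w = (-376/17) / (94/17) = -4
v = (-141/2 - (7)*(-4)) / (-17/2) = 5
u = (41 - (5)*(5) - (-6)*(-4)) / 2 = -4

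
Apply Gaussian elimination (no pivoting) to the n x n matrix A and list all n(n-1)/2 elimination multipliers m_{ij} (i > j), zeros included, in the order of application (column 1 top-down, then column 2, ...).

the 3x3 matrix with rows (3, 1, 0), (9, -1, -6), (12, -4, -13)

multipliers: 3, 4, 2

Forward elimination:
R2 <- R2 - (3)*R1:  [  0  -4  -6 ]
R3 <- R3 - (4)*R1:  [   0   -8  -13 ]
R3 <- R3 - (2)*R2:  [  0   0  -1 ]
Multipliers (in order of application): m_{21} = 3, m_{31} = 4, m_{32} = 2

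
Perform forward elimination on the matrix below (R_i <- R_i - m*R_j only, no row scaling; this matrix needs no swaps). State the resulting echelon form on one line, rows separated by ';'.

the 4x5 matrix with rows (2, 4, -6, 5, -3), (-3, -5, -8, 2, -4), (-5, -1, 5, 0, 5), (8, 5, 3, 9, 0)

Forward elimination:
R2 <- R2 - (-3/2)*R1:  [     0      1    -17   19/2  -17/2 ]
R3 <- R3 - (-5/2)*R1:  [    0     9   -10  25/2  -5/2 ]
R4 <- R4 - (4)*R1:  [   0  -11   27  -11   12 ]
R3 <- R3 - (9)*R2:  [   0    0  143  -73   74 ]
R4 <- R4 - (-11)*R2:  [      0       0    -160   187/2  -163/2 ]
R4 <- R4 - (-160/143)*R3:  [        0         0         0  3381/286   371/286 ]
Row echelon form:
[ 2  4   -6         5       -3 ]
[ 0  1  -17      19/2    -17/2 ]
[ 0  0  143       -73       74 ]
[ 0  0    0  3381/286  371/286 ]

REF = [2 4 -6 5 -3; 0 1 -17 19/2 -17/2; 0 0 143 -73 74; 0 0 0 3381/286 371/286]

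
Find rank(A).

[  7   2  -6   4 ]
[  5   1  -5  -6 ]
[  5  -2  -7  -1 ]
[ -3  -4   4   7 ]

rank(A) = 4

Row reduction:
R2 <- R2 - (5/7)*R1:  [     0   -3/7   -5/7  -62/7 ]
R3 <- R3 - (5/7)*R1:  [     0  -24/7  -19/7  -27/7 ]
R4 <- R4 - (-3/7)*R1:  [     0  -22/7   10/7   61/7 ]
R3 <- R3 - (8)*R2:  [  0   0   3  67 ]
R4 <- R4 - (22/3)*R2:  [     0      0   20/3  221/3 ]
R4 <- R4 - (20/9)*R3:  [      0       0       0  -677/9 ]
Row echelon form:
[ 7     2    -6       4 ]
[ 0  -3/7  -5/7   -62/7 ]
[ 0     0     3      67 ]
[ 0     0     0  -677/9 ]
Nonzero rows / pivot columns: 4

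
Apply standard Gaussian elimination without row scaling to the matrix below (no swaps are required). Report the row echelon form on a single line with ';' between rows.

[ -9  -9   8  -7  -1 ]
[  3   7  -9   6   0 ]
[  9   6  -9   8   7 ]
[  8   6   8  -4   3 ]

Forward elimination:
R2 <- R2 - (-1/3)*R1:  [     0      4  -19/3   11/3   -1/3 ]
R3 <- R3 - (-1)*R1:  [  0  -3  -1   1   6 ]
R4 <- R4 - (-8/9)*R1:  [     0     -2  136/9  -92/9   19/9 ]
R3 <- R3 - (-3/4)*R2:  [     0      0  -23/4   15/4   23/4 ]
R4 <- R4 - (-1/2)*R2:  [       0        0   215/18  -151/18    35/18 ]
R4 <- R4 - (-430/207)*R3:  [        0         0         0  -124/207     125/9 ]
Row echelon form:
[ -9  -9      8        -7     -1 ]
[  0   4  -19/3      11/3   -1/3 ]
[  0   0  -23/4      15/4   23/4 ]
[  0   0      0  -124/207  125/9 ]

REF = [-9 -9 8 -7 -1; 0 4 -19/3 11/3 -1/3; 0 0 -23/4 15/4 23/4; 0 0 0 -124/207 125/9]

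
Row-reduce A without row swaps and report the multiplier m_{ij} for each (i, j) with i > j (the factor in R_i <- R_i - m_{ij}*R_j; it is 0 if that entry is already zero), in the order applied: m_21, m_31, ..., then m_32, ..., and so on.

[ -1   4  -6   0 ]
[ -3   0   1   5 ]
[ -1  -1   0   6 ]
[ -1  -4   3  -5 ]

multipliers: 3, 1, 1, 5/12, 2/3, 44/23

Forward elimination:
R2 <- R2 - (3)*R1:  [   0  -12   19    5 ]
R3 <- R3 - (1)*R1:  [  0  -5   6   6 ]
R4 <- R4 - (1)*R1:  [  0  -8   9  -5 ]
R3 <- R3 - (5/12)*R2:  [      0       0  -23/12   47/12 ]
R4 <- R4 - (2/3)*R2:  [     0      0  -11/3  -25/3 ]
R4 <- R4 - (44/23)*R3:  [       0        0        0  -364/23 ]
Multipliers (in order of application): m_{21} = 3, m_{31} = 1, m_{41} = 1, m_{32} = 5/12, m_{42} = 2/3, m_{43} = 44/23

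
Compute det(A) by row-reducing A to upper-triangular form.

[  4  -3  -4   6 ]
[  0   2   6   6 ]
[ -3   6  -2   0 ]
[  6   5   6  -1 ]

det(A) = 4114

Forward elimination:
R3 <- R3 - (-3/4)*R1:  [    0  15/4    -5   9/2 ]
R4 <- R4 - (3/2)*R1:  [    0  19/2    12   -10 ]
R3 <- R3 - (15/8)*R2:  [     0      0  -65/4  -27/4 ]
R4 <- R4 - (19/4)*R2:  [     0      0  -33/2  -77/2 ]
R4 <- R4 - (66/65)*R3:  [        0         0         0  -2057/65 ]
Upper-triangular form:
[ 4  -3     -4         6 ]
[ 0   2      6         6 ]
[ 0   0  -65/4     -27/4 ]
[ 0   0      0  -2057/65 ]
det(A) = (-1)^0 * (4) * (2) * (-65/4) * (-2057/65) = 4114  (0 row swaps -> sign +1)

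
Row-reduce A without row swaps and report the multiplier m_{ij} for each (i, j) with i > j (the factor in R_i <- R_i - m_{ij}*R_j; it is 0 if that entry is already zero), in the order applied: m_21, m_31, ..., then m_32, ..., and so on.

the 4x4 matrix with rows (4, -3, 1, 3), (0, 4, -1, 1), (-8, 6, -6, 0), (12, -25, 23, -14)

Forward elimination:
R2: entry in column 1 is already 0 -> m_{21} = 0 (no row operation needed)
R3 <- R3 - (-2)*R1:  [  0   0  -4   6 ]
R4 <- R4 - (3)*R1:  [   0  -16   20  -23 ]
R3: entry in column 2 is already 0 -> m_{32} = 0 (no row operation needed)
R4 <- R4 - (-4)*R2:  [   0    0   16  -19 ]
R4 <- R4 - (-4)*R3:  [ 0  0  0  5 ]
Multipliers (in order of application): m_{21} = 0, m_{31} = -2, m_{41} = 3, m_{32} = 0, m_{42} = -4, m_{43} = -4

multipliers: 0, -2, 3, 0, -4, -4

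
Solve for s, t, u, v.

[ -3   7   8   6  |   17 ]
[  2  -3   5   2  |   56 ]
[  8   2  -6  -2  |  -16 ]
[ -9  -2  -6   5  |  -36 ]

Forward elimination on [A|b]:
R2 <- R2 - (-2/3)*R1:  [     0    5/3   31/3      6  202/3 ]
R3 <- R3 - (-8/3)*R1:  [    0  62/3  46/3    14  88/3 ]
R4 <- R4 - (3)*R1:  [   0  -23  -30  -13  -87 ]
R3 <- R3 - (62/5)*R2:  [       0        0   -564/5   -302/5  -4028/5 ]
R4 <- R4 - (-69/5)*R2:  [      0       0   563/5   349/5  4211/5 ]
R4 <- R4 - (-563/564)*R3:  [        0         0         0  2681/282  5362/141 ]
Row echelon form:
[ -3    7       8         6  |        17 ]
[  0  5/3    31/3         6  |     202/3 ]
[  0    0  -564/5    -302/5  |   -4028/5 ]
[  0    0       0  2681/282  |  5362/141 ]
Back-substitution:
v = (5362/141) / (2681/282) = 4
u = (-4028/5 - (-302/5)*(4)) / (-564/5) = 5
t = (202/3 - (31/3)*(5) - (6)*(4)) / (5/3) = -5
s = (17 - (7)*(-5) - (8)*(5) - (6)*(4)) / -3 = 4

(4, -5, 5, 4)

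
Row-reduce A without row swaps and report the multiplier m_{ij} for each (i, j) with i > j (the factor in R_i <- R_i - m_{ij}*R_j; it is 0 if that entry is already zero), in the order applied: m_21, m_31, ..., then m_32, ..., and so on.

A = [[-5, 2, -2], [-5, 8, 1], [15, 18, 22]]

Forward elimination:
R2 <- R2 - (1)*R1:  [ 0  6  3 ]
R3 <- R3 - (-3)*R1:  [  0  24  16 ]
R3 <- R3 - (4)*R2:  [ 0  0  4 ]
Multipliers (in order of application): m_{21} = 1, m_{31} = -3, m_{32} = 4

multipliers: 1, -3, 4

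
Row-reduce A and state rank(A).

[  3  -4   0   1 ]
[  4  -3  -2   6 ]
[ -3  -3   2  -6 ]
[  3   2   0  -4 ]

Row reduction:
R2 <- R2 - (4/3)*R1:  [    0   7/3    -2  14/3 ]
R3 <- R3 - (-1)*R1:  [  0  -7   2  -5 ]
R4 <- R4 - (1)*R1:  [  0   6   0  -5 ]
R3 <- R3 - (-3)*R2:  [  0   0  -4   9 ]
R4 <- R4 - (18/7)*R2:  [    0     0  36/7   -17 ]
R4 <- R4 - (-9/7)*R3:  [     0      0      0  -38/7 ]
Row echelon form:
[ 3   -4   0      1 ]
[ 0  7/3  -2   14/3 ]
[ 0    0  -4      9 ]
[ 0    0   0  -38/7 ]
Nonzero rows / pivot columns: 4

rank(A) = 4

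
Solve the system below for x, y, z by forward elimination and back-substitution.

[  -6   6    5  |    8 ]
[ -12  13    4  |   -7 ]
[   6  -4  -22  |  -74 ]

Forward elimination on [A|b]:
R2 <- R2 - (2)*R1:  [   0    1   -6  -23 ]
R3 <- R3 - (-1)*R1:  [   0    2  -17  -66 ]
R3 <- R3 - (2)*R2:  [   0    0   -5  -20 ]
Row echelon form:
[ -6  6   5  |    8 ]
[  0  1  -6  |  -23 ]
[  0  0  -5  |  -20 ]
Back-substitution:
z = (-20) / -5 = 4
y = (-23 - (-6)*(4)) / 1 = 1
x = (8 - (6)*(1) - (5)*(4)) / -6 = 3

(3, 1, 4)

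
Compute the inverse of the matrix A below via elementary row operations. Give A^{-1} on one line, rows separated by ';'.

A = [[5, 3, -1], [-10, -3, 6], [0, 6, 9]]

Gauss-Jordan on [A | I]:
R1 <- (1/5)*R1:  [    1   3/5  -1/5  |   1/5     0     0 ]
R2 <- R2 - (-10)*R1:  [ 0  3  4  |  2  1  0 ]
R2 <- (1/3)*R2:  [   0    1  4/3  |  2/3  1/3    0 ]
R1 <- R1 - (3/5)*R2:  [    1     0    -1  |  -1/5  -1/5     0 ]
R3 <- R3 - (6)*R2:  [  0   0   1  |  -4  -2   1 ]
R1 <- R1 - (-1)*R3:  [     1      0      0  |  -21/5  -11/5      1 ]
R2 <- R2 - (4/3)*R3:  [    0     1     0  |     6     3  -4/3 ]
Right block of [I | A^{-1}] is the inverse:
[ -21/5  -11/5     1 ]
[     6      3  -4/3 ]
[    -4     -2     1 ]

inverse = [-21/5 -11/5 1; 6 3 -4/3; -4 -2 1]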